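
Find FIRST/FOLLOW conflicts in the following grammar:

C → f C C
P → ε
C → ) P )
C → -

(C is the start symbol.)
No FIRST/FOLLOW conflicts.

A FIRST/FOLLOW conflict occurs when a non-terminal N has a nullable alternative N → β (β ⇒* ε) and another alternative N → α with FIRST(α) ∩ FOLLOW(N) ≠ ∅: on such a lookahead the parser cannot decide between expanding α and letting N vanish via β.

Nullable non-terminals: P.
P has a nullable alternative but only one production, so nothing to check.

C has no nullable alternative, so no FIRST/FOLLOW check is needed there.

No FIRST/FOLLOW conflicts found.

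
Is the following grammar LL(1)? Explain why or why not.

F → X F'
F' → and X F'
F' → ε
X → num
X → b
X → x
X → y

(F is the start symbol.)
Yes, the grammar is LL(1).

Relevant sets:
  FOLLOW(F') = { $ }

For F':
  PREDICT(F' → and X F') = { 'and' }
  PREDICT(F' → ε) = { $ }
For X:
  PREDICT(X → num) = { 'num' }
  PREDICT(X → b) = { 'b' }
  PREDICT(X → x) = { 'x' }
  PREDICT(X → y) = { 'y' }
F has a single production, so nothing to check there.

All predict sets are disjoint. The grammar IS LL(1).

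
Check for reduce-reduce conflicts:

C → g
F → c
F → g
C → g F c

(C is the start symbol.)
A reduce-reduce conflict occurs when an LR(0) state has two complete items [A → α .] and [B → β .] — both call for a reduction, and with no lookahead the parser cannot choose between them.

Augment with C' → C and build the canonical LR(0) collection (I0 = CLOSURE({[C' → . C]}), then GOTO on every symbol after a dot until no new states appear). It has 7 states:
  I0: { [C → . g F c], [C → . g], [C' → . C] }  — shift
  I1: { [C' → C .] }  — accept
  I2: { [C → g . F c], [C → g .], [F → . c], [F → . g] }  — shift, reduce
  I3: { [C → g F . c] }  — shift
  I4: { [F → c .] }  — reduce
  I5: { [F → g .] }  — reduce
  I6: { [C → g F c .] }  — reduce

No state contains more than one complete item.

Answer: No reduce-reduce conflicts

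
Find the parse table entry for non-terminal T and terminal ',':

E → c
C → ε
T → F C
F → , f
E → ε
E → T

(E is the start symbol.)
T → F C

To find M[T, ','], we find productions for T where ',' is in the predict set (PREDICT(N → α) = (FIRST(α) \ {ε}) ∪ (FOLLOW(N) if α ⇒* ε)).

Relevant sets:
  FIRST(F) = { ',' }

T → F C: PREDICT = { ',' }
  ',' is in predict set, so this production goes in M[T, ',']

M[T, ','] = T → F C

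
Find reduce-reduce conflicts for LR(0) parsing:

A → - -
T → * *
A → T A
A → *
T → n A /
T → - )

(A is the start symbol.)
Augment with A' → A and build the canonical LR(0) collection (I0 = CLOSURE({[A' → . A]}), then GOTO on every symbol after a dot until no new states appear). It has 12 states:
  I0: { [A → . *], [A → . - -], [A → . T A], [A' → . A], [T → . * *], [T → . - )], [T → . n A /] }  — shift
  I1: { [A → * .], [T → * . *] }  — shift, reduce
  I2: { [A → - . -], [T → - . )] }  — shift
  I3: { [A' → A .] }  — accept
  I4: { [A → . *], [A → . - -], [A → . T A], [A → T . A], [T → . * *], [T → . - )], [T → . n A /] }  — shift
  I5: { [A → . *], [A → . - -], [A → . T A], [T → . * *], [T → . - )], [T → . n A /], [T → n . A /] }  — shift
  I6: { [T → n A . /] }  — shift
  I7: { [T → n A / .] }  — reduce
  I8: { [A → T A .] }  — reduce
  I9: { [T → - ) .] }  — reduce
  I10: { [A → - - .] }  — reduce
  I11: { [T → * * .] }  — reduce

No state contains more than one complete item.

Answer: No reduce-reduce conflicts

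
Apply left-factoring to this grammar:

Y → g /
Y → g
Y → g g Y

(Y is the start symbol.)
Y → g Y'
Y' → /
Y' → ε
Y' → g Y

Left-factoring transforms A → αβ₁ | αβ₂ into A → αA' and A' → β₁ | β₂
(α is the longest common prefix among the alternatives). Repeat until
no nonterminal has two alternatives with a common prefix.

Round 1: Y has alternatives sharing prefix 'g'. Introduce Y': Y → g Y'
  Add: Y' → /
  Add: Y' → ε
  Add: Y' → g Y

No remaining common prefixes — done.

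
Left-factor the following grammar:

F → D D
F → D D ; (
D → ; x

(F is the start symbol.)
F → D D F'
F' → ε
F' → ; (
D → ; x

Left-factoring transforms A → αβ₁ | αβ₂ into A → αA' and A' → β₁ | β₂
(α is the longest common prefix among the alternatives). Repeat until
no nonterminal has two alternatives with a common prefix.

Round 1: F has alternatives sharing prefix 'D D'. Introduce F': F → D D F'
  Add: F' → ε
  Add: F' → ; (

No remaining common prefixes — done.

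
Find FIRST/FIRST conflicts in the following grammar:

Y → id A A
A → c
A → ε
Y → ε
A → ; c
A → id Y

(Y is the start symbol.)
No FIRST/FIRST conflicts.

A FIRST/FIRST conflict occurs when two productions N → α and N → β for the same non-terminal have FIRST(α) ∩ FIRST(β) ≠ ∅ (with ε ∈ FIRST of a nullable right-hand side, so two nullable alternatives also conflict).

Productions for Y:
  Y → id A A: FIRST = { 'id' }
  Y → ε: FIRST = { ε }
Productions for A:
  A → c: FIRST = { 'c' }
  A → ε: FIRST = { ε }
  A → ; c: FIRST = { ';' }
  A → id Y: FIRST = { 'id' }

All alternatives of each non-terminal have pairwise disjoint FIRST sets.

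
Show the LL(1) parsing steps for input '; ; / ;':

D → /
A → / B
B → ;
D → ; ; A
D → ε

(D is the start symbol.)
LL(1) parsing maintains a stack (initially the start symbol over $) and the input. At each step: if the stack top is a terminal, match it against the current input token; if it is a non-terminal N, replace it with the RHS of M[N, lookahead] (the unique production whose predict set contains the lookahead).

Stack is shown with the top on the left.

Stack    Input      Action
--------------------------
D $      ; ; / ; $  output D → ; ; A
; ; A $  ; ; / ; $  match ';'
; A $    ; / ; $    match ';'
A $      / ; $      output A → / B
/ B $    / ; $      match '/'
B $      ; $        output B → ;
; $      ; $        match ';'
$        $          accept

The string is accepted.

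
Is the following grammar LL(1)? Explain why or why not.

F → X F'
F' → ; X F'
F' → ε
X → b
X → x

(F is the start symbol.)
Relevant sets:
  FOLLOW(F') = { $ }

For F':
  PREDICT(F' → ';' X F') = { ';' }
  PREDICT(F' → ε) = { $ }
For X:
  PREDICT(X → b) = { 'b' }
  PREDICT(X → x) = { 'x' }
F has a single production, so nothing to check there.

All predict sets are disjoint. The grammar IS LL(1).

Answer: Yes, the grammar is LL(1).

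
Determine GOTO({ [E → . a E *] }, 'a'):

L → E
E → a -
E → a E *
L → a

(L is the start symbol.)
{ [E → . a -], [E → . a E *], [E → a . E *] }

GOTO(I, 'a') = CLOSURE({ [A → αX.β] : [A → α.Xβ] ∈ I, X = 'a' })

Items with dot before 'a', with the dot advanced:
  [E → . a E *] → [E → a . E *]
Closure of the advanced items:
  [E → a . E *] has the dot before E: add [E → . a -], [E → . a E *]

GOTO = { [E → . a -], [E → . a E *], [E → a . E *] }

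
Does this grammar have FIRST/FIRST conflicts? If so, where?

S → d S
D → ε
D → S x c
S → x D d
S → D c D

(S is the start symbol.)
FIRST sets of the non-terminals at (or reachable through a nullable prefix from) the front of some alternative:
  FIRST(D) = { 'c', 'd', 'x', ε }
  FIRST(S) = { 'c', 'd', 'x' }

Productions for S:
  S → d S: FIRST = { 'd' }
  S → x D d: FIRST = { 'x' }
  S → D c D: FIRST = { 'c', 'd', 'x' }
Productions for D:
  D → ε: FIRST = { ε }
  D → S x c: FIRST = { 'c', 'd', 'x' }

Conflict for S: S → d S and S → D c D
  Overlap: { 'd' }
Conflict for S: S → x D d and S → D c D
  Overlap: { 'x' }

Answer: Yes. S → d S / S → D c D on { 'd' }; S → x D d / S → D c D on { 'x' }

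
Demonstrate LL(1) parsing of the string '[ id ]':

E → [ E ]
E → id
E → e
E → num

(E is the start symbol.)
LL(1) parsing maintains a stack (initially the start symbol over $) and the input. At each step: if the stack top is a terminal, match it against the current input token; if it is a non-terminal N, replace it with the RHS of M[N, lookahead] (the unique production whose predict set contains the lookahead).

Stack is shown with the top on the left.

Stack    Input     Action
-------------------------
E $      [ id ] $  output E → [ E ]
[ E ] $  [ id ] $  match '['
E ] $    id ] $    output E → id
id ] $   id ] $    match 'id'
] $      ] $       match ']'
$        $         accept

The string is accepted.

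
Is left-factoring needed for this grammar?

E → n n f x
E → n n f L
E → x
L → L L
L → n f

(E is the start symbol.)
Yes, E has productions with common prefix 'n n f'

Left-factoring is needed when two productions for the same non-terminal
share a common prefix on the right-hand side.

Productions for E:
  E → n n f x
  E → n n f L
  E → x
Productions for L:
  L → L L
  L → n f

Found common prefix 'n n f' in productions for E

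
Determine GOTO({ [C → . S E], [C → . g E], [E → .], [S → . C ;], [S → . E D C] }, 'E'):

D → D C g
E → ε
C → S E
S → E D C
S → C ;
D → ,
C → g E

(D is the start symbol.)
{ [D → . ,], [D → . D C g], [S → E . D C] }

GOTO(I, 'E') = CLOSURE({ [A → αX.β] : [A → α.Xβ] ∈ I, X = 'E' })

Items with dot before 'E', with the dot advanced:
  [S → . E D C] → [S → E . D C]
Closure of the advanced items:
  [S → E . D C] has the dot before D: add [D → . D C g], [D → . ,]

GOTO = { [D → . ,], [D → . D C g], [S → E . D C] }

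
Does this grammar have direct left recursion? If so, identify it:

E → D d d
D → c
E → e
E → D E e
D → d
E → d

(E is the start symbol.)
Direct left recursion occurs when N → N α for some non-terminal N (the right-hand side begins with the left-hand side itself).

E → D d d: starts with D
D → c: starts with c
E → e: starts with e
E → D E e: starts with D
D → d: starts with d
E → d: starts with d

No direct left recursion found.

Answer: No direct left recursion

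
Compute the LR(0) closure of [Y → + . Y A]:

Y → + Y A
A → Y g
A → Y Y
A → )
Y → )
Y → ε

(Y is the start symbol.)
Start with: [Y → + . Y A]
  [Y → + . Y A] has the dot before Y: add [Y → . + Y A], [Y → . )], [Y → .]
No further items can be added.

CLOSURE = { [Y → + . Y A], [Y → . )], [Y → . + Y A], [Y → .] }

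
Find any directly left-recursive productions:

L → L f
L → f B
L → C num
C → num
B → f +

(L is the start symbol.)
Yes, L is left-recursive

Direct left recursion occurs when N → N α for some non-terminal N (the right-hand side begins with the left-hand side itself).

L → L f: LEFT RECURSIVE (starts with L)
L → f B: starts with f
L → C num: starts with C
C → num: starts with num
B → f +: starts with f

The grammar has direct left recursion on: L.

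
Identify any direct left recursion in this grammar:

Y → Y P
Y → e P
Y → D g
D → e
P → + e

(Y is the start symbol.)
Direct left recursion occurs when N → N α for some non-terminal N (the right-hand side begins with the left-hand side itself).

Y → Y P: LEFT RECURSIVE (starts with Y)
Y → e P: starts with e
Y → D g: starts with D
D → e: starts with e
P → + e: starts with '+'

The grammar has direct left recursion on: Y.

Answer: Yes, Y is left-recursive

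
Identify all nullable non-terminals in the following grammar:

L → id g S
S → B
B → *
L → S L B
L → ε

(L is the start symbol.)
{ 'L' }

ε-productions: L → ε
So L is immediately nullable.
No further non-terminal can be added: every production for the remaining non-terminals contains a terminal or a non-nullable non-terminal.
Nullable = { 'L' }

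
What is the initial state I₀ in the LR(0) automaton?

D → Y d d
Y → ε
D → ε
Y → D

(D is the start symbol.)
First, augment the grammar with D' → D
I₀ = CLOSURE({ [D' → . D] }):
  [D' → . D] has the dot before D: add [D → . Y d d], [D → .]
  [D → . Y d d] has the dot before Y: add [Y → .], [Y → . D]
No further items can be added.

I₀ = { [D → . Y d d], [D → .], [D' → . D], [Y → . D], [Y → .] }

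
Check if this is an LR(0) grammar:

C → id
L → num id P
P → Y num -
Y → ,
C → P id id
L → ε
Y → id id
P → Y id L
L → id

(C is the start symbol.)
No. Shift-reduce conflict between [C → id .] and [Y → id . id]

A grammar is LR(0) if no state in the canonical LR(0) collection has:
  - both a shift item (dot before a terminal) and a complete item (shift-reduce conflict), or
  - two or more complete items (reduce-reduce conflict; the accept item [C' → C .] counts as a complete item here).

Augment with C' → C and build the canonical LR(0) collection (I0 = CLOSURE({[C' → . C]}), then GOTO on every symbol after a dot until no new states appear). It has 18 states:
  I0: { [C → . P id id], [C → . id], [C' → . C], [P → . Y id L], [P → . Y num -], [Y → . ,], [Y → . id id] }  — shift
  I1: { [Y → , .] }  — reduce
  I2: { [C' → C .] }  — accept
  I3: { [C → P . id id] }  — shift
  I4: { [P → Y . id L], [P → Y . num -] }  — shift
  I5: { [C → id .], [Y → id . id] }  — shift, reduce
  I6: { [Y → id id .] }  — reduce
  I7: { [L → . id], [L → . num id P], [L → .], [P → Y id . L] }  — shift, reduce
  I8: { [P → Y num . -] }  — shift
  I9: { [P → Y num - .] }  — reduce
  I10: { [P → Y id L .] }  — reduce
  I11: { [L → id .] }  — reduce
  I12: { [L → num . id P] }  — shift
  I13: { [L → num id . P], [P → . Y id L], [P → . Y num -], [Y → . ,], [Y → . id id] }  — shift
  I14: { [L → num id P .] }  — reduce
  I15: { [Y → id . id] }  — shift
  I16: { [C → P id . id] }  — shift
  I17: { [C → P id id .] }  — reduce

Conflict in state I5:
  Shift-reduce conflict between [C → id .] and [Y → id . id]
So the grammar is NOT LR(0).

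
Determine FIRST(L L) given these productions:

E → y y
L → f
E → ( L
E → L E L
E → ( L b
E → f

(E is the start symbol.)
{ 'f' }

FIRST sets of the non-terminals involved (from the grammar, by fixed-point iteration):
  FIRST(L) = { 'f' }

To compute FIRST(L L), process the symbols left to right:
Symbol L is a non-terminal. Add FIRST(L) \ {ε} = { 'f' }
L is not nullable (ε ∉ FIRST(L)), so stop here.
FIRST(L L) = { 'f' }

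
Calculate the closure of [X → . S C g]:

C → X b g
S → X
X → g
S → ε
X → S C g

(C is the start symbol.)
Start with: [X → . S C g]
  [X → . S C g] has the dot before S: add [S → . X], [S → .]
  [S → . X] has the dot before X: add [X → . g]
No further items can be added.

CLOSURE = { [S → . X], [S → .], [X → . S C g], [X → . g] }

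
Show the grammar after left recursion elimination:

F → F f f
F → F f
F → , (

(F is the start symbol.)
F → , ( F'
F' → f f F'
F' → f F'
F' → ε

F is directly left-recursive. The standard transformation for
  A → A α₁ | ... | A α_m | β₁ | ... | β_n
is
  A  → β₁ A' | ... | β_n A'
  A' → α₁ A' | ... | α_m A' | ε

F → , ( becomes F → , ( F'
F → F f f becomes F' → f f F'
F → F f becomes F' → f F'
Add F' → ε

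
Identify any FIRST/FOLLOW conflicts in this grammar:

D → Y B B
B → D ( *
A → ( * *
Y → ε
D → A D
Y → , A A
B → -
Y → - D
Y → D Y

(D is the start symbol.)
Yes. Y → ',' A A with FOLLOW(Y) on { ',' }; Y → '-' D with FOLLOW(Y) on { '-' }; Y → D Y with FOLLOW(Y) on { '(', ',', '-' }

Nullable non-terminals: Y.
FIRST sets used below: FIRST(D) = { '(', ',', '-' }

Y: nullable alternative(s) Y → ε; FOLLOW(Y) = { '(', ',', '-' }
  Y → ε: FIRST \ {ε} = { } — this is the only nullable alternative, skip
  Y → , A A: FIRST \ {ε} = { ',' } — overlaps FOLLOW(Y) on { ',' }: CONFLICT
  Y → - D: FIRST \ {ε} = { '-' } — overlaps FOLLOW(Y) on { '-' }: CONFLICT
  Y → D Y: FIRST \ {ε} = { '(', ',', '-' } — overlaps FOLLOW(Y) on { '(', ',', '-' }: CONFLICT

A, B, D have no nullable alternative, so no FIRST/FOLLOW check is needed there.

So the grammar has 3 FIRST/FOLLOW conflicts (marked CONFLICT above).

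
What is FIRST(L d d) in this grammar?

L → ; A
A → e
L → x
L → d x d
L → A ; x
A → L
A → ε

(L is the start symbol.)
FIRST sets of the non-terminals involved (from the grammar, by fixed-point iteration):
  FIRST(L) = { ';', 'd', 'e', 'x' }

To compute FIRST(L d d), process the symbols left to right:
Symbol L is a non-terminal. Add FIRST(L) \ {ε} = { ';', 'd', 'e', 'x' }
L is not nullable (ε ∉ FIRST(L)), so stop here.
FIRST(L d d) = { ';', 'd', 'e', 'x' }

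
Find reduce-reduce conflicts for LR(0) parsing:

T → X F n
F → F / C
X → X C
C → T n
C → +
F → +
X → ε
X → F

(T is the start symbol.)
Augment with T' → T and build the canonical LR(0) collection (I0 = CLOSURE({[T' → . T]}), then GOTO on every symbol after a dot until no new states appear). It has 13 states:
  I0: { [F → . +], [F → . F / C], [T → . X F n], [T' → . T], [X → . F], [X → . X C], [X → .] }  — shift, reduce
  I1: { [F → + .] }  — reduce
  I2: { [F → F . / C], [X → F .] }  — shift, reduce
  I3: { [T' → T .] }  — accept
  I4: { [C → . +], [C → . T n], [F → . +], [F → . F / C], [T → . X F n], [T → X . F n], [X → . F], [X → . X C], [X → .], [X → X . C] }  — shift, reduce
  I5: { [C → + .], [F → + .] }  — 2 reduces
  I6: { [X → X C .] }  — reduce
  I7: { [F → F . / C], [T → X F . n], [X → F .] }  — shift, reduce
  I8: { [C → T . n] }  — shift
  I9: { [C → T n .] }  — reduce
  I10: { [C → . +], [C → . T n], [F → . +], [F → . F / C], [F → F / . C], [T → . X F n], [X → . F], [X → . X C], [X → .] }  — shift, reduce
  I11: { [T → X F n .] }  — reduce
  I12: { [F → F / C .] }  — reduce

I5 contains complete items [C → + .], [F → + .] — reduce-reduce conflict.

Answer: Yes — I5: [C → + .] vs [F → + .]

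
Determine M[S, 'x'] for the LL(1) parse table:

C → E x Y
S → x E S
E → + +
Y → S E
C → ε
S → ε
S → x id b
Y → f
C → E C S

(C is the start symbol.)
To find M[S, 'x'], we find productions for S where 'x' is in the predict set (PREDICT(N → α) = (FIRST(α) \ {ε}) ∪ (FOLLOW(N) if α ⇒* ε)).

Relevant sets:
  FOLLOW(S) = { $, '+', 'x' }

S → x E S: PREDICT = { 'x' }
  'x' is in predict set, so this production goes in M[S, 'x']
S → ε: PREDICT = { $, '+', 'x' }
  'x' is in predict set, so this production goes in M[S, 'x']
S → x id b: PREDICT = { 'x' }
  'x' is in predict set, so this production goes in M[S, 'x']

M[S, 'x'] = S → x E S, S → ε, S → x id b  (a multiply-defined cell — the grammar is not LL(1))

Answer: S → x E S, S → ε, S → x id b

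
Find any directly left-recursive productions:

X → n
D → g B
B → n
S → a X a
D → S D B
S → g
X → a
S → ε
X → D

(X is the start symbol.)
X → n: starts with n
D → g B: starts with g
B → n: starts with n
S → a X a: starts with a
D → S D B: starts with S
S → g: starts with g
X → a: starts with a
S → ε: starts with ε
X → D: starts with D

No direct left recursion found.

Answer: No direct left recursion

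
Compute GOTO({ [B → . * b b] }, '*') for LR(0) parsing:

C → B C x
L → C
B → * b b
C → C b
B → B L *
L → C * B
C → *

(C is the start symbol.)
{ [B → * . b b] }

GOTO(I, '*') = CLOSURE({ [A → αX.β] : [A → α.Xβ] ∈ I, X = '*' })

Items with dot before '*', with the dot advanced:
  [B → . * b b] → [B → * . b b]
Closure adds nothing (no advanced item has the dot before a non-terminal).

GOTO = { [B → * . b b] }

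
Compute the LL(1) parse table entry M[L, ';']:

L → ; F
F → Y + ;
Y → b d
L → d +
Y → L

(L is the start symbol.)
To find M[L, ';'], we find productions for L where ';' is in the predict set (PREDICT(N → α) = (FIRST(α) \ {ε}) ∪ (FOLLOW(N) if α ⇒* ε)).

L → ; F: PREDICT = { ';' }
  ';' is in predict set, so this production goes in M[L, ';']
L → d +: PREDICT = { 'd' }

M[L, ';'] = L → ; F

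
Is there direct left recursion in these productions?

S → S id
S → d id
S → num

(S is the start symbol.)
Direct left recursion occurs when N → N α for some non-terminal N (the right-hand side begins with the left-hand side itself).

S → S id: LEFT RECURSIVE (starts with S)
S → d id: starts with d
S → num: starts with num

The grammar has direct left recursion on: S.

Answer: Yes, S is left-recursive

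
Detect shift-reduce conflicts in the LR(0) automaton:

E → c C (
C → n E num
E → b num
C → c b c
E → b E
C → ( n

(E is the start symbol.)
No shift-reduce conflicts

A shift-reduce conflict occurs when an LR(0) state has both:
  - a complete (reduce) item [A → α .] (dot at the end), and
  - a shift item [B → β . c γ] (dot before a terminal).

Augment with E' → E and build the canonical LR(0) collection (I0 = CLOSURE({[E' → . E]}), then GOTO on every symbol after a dot until no new states appear). It has 16 states:
  I0: { [E → . b E], [E → . b num], [E → . c C (], [E' → . E] }  — shift
  I1: { [E' → E .] }  — accept
  I2: { [E → . b E], [E → . b num], [E → . c C (], [E → b . E], [E → b . num] }  — shift
  I3: { [C → . ( n], [C → . c b c], [C → . n E num], [E → c . C (] }  — shift
  I4: { [C → ( . n] }  — shift
  I5: { [E → c C . (] }  — shift
  I6: { [C → c . b c] }  — shift
  I7: { [C → n . E num], [E → . b E], [E → . b num], [E → . c C (] }  — shift
  I8: { [C → n E . num] }  — shift
  I9: { [C → n E num .] }  — reduce
  I10: { [C → c b . c] }  — shift
  I11: { [C → c b c .] }  — reduce
  I12: { [E → c C ( .] }  — reduce
  I13: { [C → ( n .] }  — reduce
  I14: { [E → b E .] }  — reduce
  I15: { [E → b num .] }  — reduce

No state contains both a complete item and a shift item.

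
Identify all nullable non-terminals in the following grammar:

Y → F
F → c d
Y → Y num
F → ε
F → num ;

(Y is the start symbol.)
A non-terminal is nullable if it can derive ε (the empty string): either it has an ε-production, or it has a production whose right-hand side consists entirely of nullable non-terminals.

ε-productions: F → ε
So F is immediately nullable.
Y → F: every symbol on the right is nullable, so Y is nullable too.
Every non-terminal is now nullable.
Nullable = { 'F', 'Y' }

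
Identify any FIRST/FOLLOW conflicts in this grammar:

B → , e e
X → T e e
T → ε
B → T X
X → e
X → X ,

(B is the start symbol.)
Nullable non-terminals: T.
T has a nullable alternative but only one production, so nothing to check.

B, X have no nullable alternative, so no FIRST/FOLLOW check is needed there.

No FIRST/FOLLOW conflicts found.

Answer: No FIRST/FOLLOW conflicts.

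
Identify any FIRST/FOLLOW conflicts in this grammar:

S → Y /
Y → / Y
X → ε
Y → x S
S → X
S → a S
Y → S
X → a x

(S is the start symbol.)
Yes. S → Y '/' with FOLLOW(S) on { '/' }; Y → '/' Y with FOLLOW(Y) on { '/' }

A FIRST/FOLLOW conflict occurs when a non-terminal N has a nullable alternative N → β (β ⇒* ε) and another alternative N → α with FIRST(α) ∩ FOLLOW(N) ≠ ∅: on such a lookahead the parser cannot decide between expanding α and letting N vanish via β.

Nullable non-terminals: S, X, Y.
FIRST sets used below: FIRST(Y) = { '/', 'a', 'x', ε }, FIRST(X) = { 'a', ε }, FIRST(S) = { '/', 'a', 'x', ε }

S: nullable alternative(s) S → X; FOLLOW(S) = { $, '/' }
  S → Y /: FIRST \ {ε} = { '/', 'a', 'x' } — overlaps FOLLOW(S) on { '/' }: CONFLICT
  S → X: FIRST \ {ε} = { 'a' } — this is the only nullable alternative, skip
  S → a S: FIRST \ {ε} = { 'a' } — disjoint from FOLLOW(S)

X: nullable alternative(s) X → ε; FOLLOW(X) = { $, '/' }
  X → ε: FIRST \ {ε} = { } — this is the only nullable alternative, skip
  X → a x: FIRST \ {ε} = { 'a' } — disjoint from FOLLOW(X)

Y: nullable alternative(s) Y → S; FOLLOW(Y) = { '/' }
  Y → / Y: FIRST \ {ε} = { '/' } — overlaps FOLLOW(Y) on { '/' }: CONFLICT
  Y → x S: FIRST \ {ε} = { 'x' } — disjoint from FOLLOW(Y)
  Y → S: FIRST \ {ε} = { '/', 'a', 'x' } — this is the only nullable alternative, skip

So the grammar has 2 FIRST/FOLLOW conflicts (marked CONFLICT above).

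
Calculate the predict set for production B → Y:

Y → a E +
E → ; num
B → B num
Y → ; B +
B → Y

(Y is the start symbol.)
{ ';', 'a' }

PREDICT(B → Y) = (FIRST(RHS) \ {ε}) ∪ (FOLLOW(B) if ε ∈ FIRST(RHS), i.e. RHS ⇒* ε)
FIRST(Y) = { ';', 'a' }
FIRST(Y) = { ';', 'a' }
ε ∉ FIRST(Y), so FOLLOW(B) is not added.
PREDICT(B → Y) = { ';', 'a' }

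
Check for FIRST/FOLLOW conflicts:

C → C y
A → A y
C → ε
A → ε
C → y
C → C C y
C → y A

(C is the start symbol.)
Nullable non-terminals: A, C.
FIRST sets used below: FIRST(A) = { 'y', ε }, FIRST(C) = { 'y', ε }

A: nullable alternative(s) A → ε; FOLLOW(A) = { $, 'y' }
  A → A y: FIRST \ {ε} = { 'y' } — overlaps FOLLOW(A) on { 'y' }: CONFLICT
  A → ε: FIRST \ {ε} = { } — this is the only nullable alternative, skip

C: nullable alternative(s) C → ε; FOLLOW(C) = { $, 'y' }
  C → C y: FIRST \ {ε} = { 'y' } — overlaps FOLLOW(C) on { 'y' }: CONFLICT
  C → ε: FIRST \ {ε} = { } — this is the only nullable alternative, skip
  C → y: FIRST \ {ε} = { 'y' } — overlaps FOLLOW(C) on { 'y' }: CONFLICT
  C → C C y: FIRST \ {ε} = { 'y' } — overlaps FOLLOW(C) on { 'y' }: CONFLICT
  C → y A: FIRST \ {ε} = { 'y' } — overlaps FOLLOW(C) on { 'y' }: CONFLICT

So the grammar has 5 FIRST/FOLLOW conflicts (marked CONFLICT above).

Answer: Yes. C → C y with FOLLOW(C) on { 'y' }; C → y with FOLLOW(C) on { 'y' }; C → C C y with FOLLOW(C) on { 'y' }; C → y A with FOLLOW(C) on { 'y' }; A → A y with FOLLOW(A) on { 'y' }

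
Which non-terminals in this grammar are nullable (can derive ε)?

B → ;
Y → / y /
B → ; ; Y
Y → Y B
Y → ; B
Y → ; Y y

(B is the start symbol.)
A non-terminal is nullable if it can derive ε (the empty string): either it has an ε-production, or it has a production whose right-hand side consists entirely of nullable non-terminals.

There are no ε-productions, so no non-terminal can derive ε.
No non-terminals are nullable.

Answer: None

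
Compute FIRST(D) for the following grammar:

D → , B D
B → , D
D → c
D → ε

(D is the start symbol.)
{ ',', 'c', ε }

To compute FIRST(D), examine every production with D on the left-hand side, reading each right-hand side left to right until a non-nullable symbol is reached.

From D → , B D:
  - ',' is a terminal: add ',' and stop
From D → c:
  - c is a terminal: add 'c' and stop
From D → ε:
  - ε-production, so ε ∈ FIRST(D)

Collecting: FIRST(D) = { ',', 'c', ε }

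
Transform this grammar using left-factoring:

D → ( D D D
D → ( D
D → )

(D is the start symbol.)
D → ( D D'
D' → D D
D' → ε
D → )

Left-factoring transforms A → αβ₁ | αβ₂ into A → αA' and A' → β₁ | β₂
(α is the longest common prefix among the alternatives). Repeat until
no nonterminal has two alternatives with a common prefix.

Round 1: D has alternatives sharing prefix '( D'. Introduce D': D → ( D D'
  Add: D' → D D
  Add: D' → ε

No remaining common prefixes — done.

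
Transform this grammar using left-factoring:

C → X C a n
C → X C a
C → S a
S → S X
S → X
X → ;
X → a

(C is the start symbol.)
Left-factoring transforms A → αβ₁ | αβ₂ into A → αA' and A' → β₁ | β₂
(α is the longest common prefix among the alternatives). Repeat until
no nonterminal has two alternatives with a common prefix.

Round 1: C has alternatives sharing prefix 'X C a'. Introduce C': C → X C a C'
  Add: C' → n
  Add: C' → ε

No remaining common prefixes — done.

Resulting grammar:
C → X C a C'
C' → n
C' → ε
C → S a
S → S X
S → X
X → ;
X → a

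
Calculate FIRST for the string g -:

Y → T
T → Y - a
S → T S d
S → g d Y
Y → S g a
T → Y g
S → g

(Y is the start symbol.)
{ 'g' }

To compute FIRST(g -), process the symbols left to right:
Symbol g is a terminal. Add 'g' and stop.
FIRST(g -) = { 'g' }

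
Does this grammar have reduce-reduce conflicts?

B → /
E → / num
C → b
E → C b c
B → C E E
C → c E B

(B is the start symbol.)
A reduce-reduce conflict occurs when an LR(0) state has two complete items [A → α .] and [B → β .] — both call for a reduction, and with no lookahead the parser cannot choose between them.

Augment with B' → B and build the canonical LR(0) collection (I0 = CLOSURE({[B' → . B]}), then GOTO on every symbol after a dot until no new states appear). It has 15 states:
  I0: { [B → . /], [B → . C E E], [B' → . B], [C → . b], [C → . c E B] }  — shift
  I1: { [B → / .] }  — reduce
  I2: { [B' → B .] }  — accept
  I3: { [B → C . E E], [C → . b], [C → . c E B], [E → . / num], [E → . C b c] }  — shift
  I4: { [C → b .] }  — reduce
  I5: { [C → . b], [C → . c E B], [C → c . E B], [E → . / num], [E → . C b c] }  — shift
  I6: { [E → / . num] }  — shift
  I7: { [E → C . b c] }  — shift
  I8: { [B → . /], [B → . C E E], [C → . b], [C → . c E B], [C → c E . B] }  — shift
  I9: { [C → c E B .] }  — reduce
  I10: { [E → C b . c] }  — shift
  I11: { [E → C b c .] }  — reduce
  I12: { [E → / num .] }  — reduce
  I13: { [B → C E . E], [C → . b], [C → . c E B], [E → . / num], [E → . C b c] }  — shift
  I14: { [B → C E E .] }  — reduce

No state contains more than one complete item.

Answer: No reduce-reduce conflicts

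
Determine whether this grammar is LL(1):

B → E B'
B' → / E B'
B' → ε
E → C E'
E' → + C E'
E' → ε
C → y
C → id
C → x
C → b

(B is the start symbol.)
Yes, the grammar is LL(1).

A grammar is LL(1) if for each non-terminal N with multiple productions, the predict sets of those productions are pairwise disjoint, where PREDICT(N → α) = (FIRST(α) \ {ε}) ∪ (FOLLOW(N) if α ⇒* ε).

Relevant sets:
  FOLLOW(B') = { $ }
  FOLLOW(E') = { $, '/' }

For B':
  PREDICT(B' → '/' E B') = { '/' }
  PREDICT(B' → ε) = { $ }
For E':
  PREDICT(E' → '+' C E') = { '+' }
  PREDICT(E' → ε) = { $, '/' }
For C:
  PREDICT(C → y) = { 'y' }
  PREDICT(C → id) = { 'id' }
  PREDICT(C → x) = { 'x' }
  PREDICT(C → b) = { 'b' }
B, E have a single production, so nothing to check there.

All predict sets are disjoint. The grammar IS LL(1).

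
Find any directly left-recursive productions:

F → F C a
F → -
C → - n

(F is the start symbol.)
F → F C a: LEFT RECURSIVE (starts with F)
F → -: starts with '-'
C → - n: starts with '-'

The grammar has direct left recursion on: F.

Answer: Yes, F is left-recursive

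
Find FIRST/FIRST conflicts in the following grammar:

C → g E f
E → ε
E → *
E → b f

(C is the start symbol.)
A FIRST/FIRST conflict occurs when two productions N → α and N → β for the same non-terminal have FIRST(α) ∩ FIRST(β) ≠ ∅ (with ε ∈ FIRST of a nullable right-hand side, so two nullable alternatives also conflict).

Productions for E:
  E → ε: FIRST = { ε }
  E → *: FIRST = { '*' }
  E → b f: FIRST = { 'b' }
C has only one production, so no FIRST/FIRST conflict is possible there.

All alternatives of each non-terminal have pairwise disjoint FIRST sets.

Answer: No FIRST/FIRST conflicts.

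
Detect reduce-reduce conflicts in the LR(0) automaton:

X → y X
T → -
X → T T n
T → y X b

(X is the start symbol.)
Augment with X' → X and build the canonical LR(0) collection (I0 = CLOSURE({[X' → . X]}), then GOTO on every symbol after a dot until no new states appear). It has 11 states:
  I0: { [T → . -], [T → . y X b], [X → . T T n], [X → . y X], [X' → . X] }  — shift
  I1: { [T → - .] }  — reduce
  I2: { [T → . -], [T → . y X b], [X → T . T n] }  — shift
  I3: { [X' → X .] }  — accept
  I4: { [T → . -], [T → . y X b], [T → y . X b], [X → . T T n], [X → . y X], [X → y . X] }  — shift
  I5: { [T → y X . b], [X → y X .] }  — shift, reduce
  I6: { [T → y X b .] }  — reduce
  I7: { [X → T T . n] }  — shift
  I8: { [T → . -], [T → . y X b], [T → y . X b], [X → . T T n], [X → . y X] }  — shift
  I9: { [T → y X . b] }  — shift
  I10: { [X → T T n .] }  — reduce

No state contains more than one complete item.

Answer: No reduce-reduce conflicts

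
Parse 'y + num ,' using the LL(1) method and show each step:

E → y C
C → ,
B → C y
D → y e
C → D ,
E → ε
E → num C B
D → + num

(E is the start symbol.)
LL(1) parsing maintains a stack (initially the start symbol over $) and the input. At each step: if the stack top is a terminal, match it against the current input token; if it is a non-terminal N, replace it with the RHS of M[N, lookahead] (the unique production whose predict set contains the lookahead).

Stack is shown with the top on the left.

Stack      Input        Action
------------------------------
E $        y + num , $  output E → y C
y C $      y + num , $  match 'y'
C $        + num , $    output C → D ,
D , $      + num , $    output D → + num
+ num , $  + num , $    match '+'
num , $    num , $      match 'num'
, $        , $          match ','
$          $            accept

The string is accepted.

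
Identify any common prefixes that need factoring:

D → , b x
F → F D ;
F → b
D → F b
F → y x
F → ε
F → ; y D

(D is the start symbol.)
No, left-factoring is not needed

Left-factoring is needed when two productions for the same non-terminal
share a common prefix on the right-hand side.

Productions for D:
  D → , b x
  D → F b
Productions for F:
  F → F D ;
  F → b
  F → y x
  F → ε
  F → ; y D

No common prefixes found.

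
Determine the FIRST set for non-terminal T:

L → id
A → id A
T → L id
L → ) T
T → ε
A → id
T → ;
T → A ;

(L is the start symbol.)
{ ')', ';', 'id', ε }

To compute FIRST(T), examine every production with T on the left-hand side, reading each right-hand side left to right until a non-nullable symbol is reached.

FIRST sets of the other non-terminals involved (by the same procedure, iterated to a fixed point):
  FIRST(L) = { ')', 'id' }
  FIRST(A) = { 'id' }

From T → L id:
  - L is a non-terminal: add FIRST(L) \ {ε} = { ')', 'id' }
    L is not nullable, so stop
From T → ε:
  - ε-production, so ε ∈ FIRST(T)
From T → ;:
  - ';' is a terminal: add ';' and stop
From T → A ;:
  - A is a non-terminal: add FIRST(A) \ {ε} = { 'id' }
    A is not nullable, so stop

Collecting: FIRST(T) = { ')', ';', 'id', ε }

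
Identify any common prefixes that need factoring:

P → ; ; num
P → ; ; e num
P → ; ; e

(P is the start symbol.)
Left-factoring is needed when two productions for the same non-terminal
share a common prefix on the right-hand side.

Productions for P:
  P → ; ; num
  P → ; ; e num
  P → ; ; e

Found common prefix '; ;' in productions for P

Answer: Yes, P has productions with common prefix '; ;'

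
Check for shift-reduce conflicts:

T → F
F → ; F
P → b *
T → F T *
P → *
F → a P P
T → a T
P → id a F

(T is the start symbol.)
A shift-reduce conflict occurs when an LR(0) state has both:
  - a complete (reduce) item [A → α .] (dot at the end), and
  - a shift item [B → β . c γ] (dot before a terminal).

Augment with T' → T and build the canonical LR(0) collection (I0 = CLOSURE({[T' → . T]}), then GOTO on every symbol after a dot until no new states appear). It has 18 states:
  I0: { [F → . ; F], [F → . a P P], [T → . F T *], [T → . F], [T → . a T], [T' → . T] }  — shift
  I1: { [F → . ; F], [F → . a P P], [F → ; . F] }  — shift
  I2: { [F → . ; F], [F → . a P P], [T → . F T *], [T → . F], [T → . a T], [T → F . T *], [T → F .] }  — shift, reduce
  I3: { [T' → T .] }  — accept
  I4: { [F → . ; F], [F → . a P P], [F → a . P P], [P → . *], [P → . b *], [P → . id a F], [T → . F T *], [T → . F], [T → . a T], [T → a . T] }  — shift
  I5: { [P → * .] }  — reduce
  I6: { [F → a P . P], [P → . *], [P → . b *], [P → . id a F] }  — shift
  I7: { [T → a T .] }  — reduce
  I8: { [P → b . *] }  — shift
  I9: { [P → id . a F] }  — shift
  I10: { [F → . ; F], [F → . a P P], [P → id a . F] }  — shift
  I11: { [P → id a F .] }  — reduce
  I12: { [F → a . P P], [P → . *], [P → . b *], [P → . id a F] }  — shift
  I13: { [P → b * .] }  — reduce
  I14: { [F → a P P .] }  — reduce
  I15: { [T → F T . *] }  — shift
  I16: { [T → F T * .] }  — reduce
  I17: { [F → ; F .] }  — reduce

I2 contains reduce item [T → F .] and shift items [F → . ; F], [F → . a P P], [T → . a T] — shift-reduce conflict.

Answer: Yes — I2: [T → F .] vs [F → . ; F]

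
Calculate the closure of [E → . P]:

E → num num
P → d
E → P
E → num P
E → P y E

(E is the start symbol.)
Start with: [E → . P]
  [E → . P] has the dot before P: add [P → . d]
No further items can be added.

CLOSURE = { [E → . P], [P → . d] }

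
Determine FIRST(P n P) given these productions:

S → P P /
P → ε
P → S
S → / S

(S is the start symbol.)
{ '/', 'n' }

FIRST sets of the non-terminals involved (from the grammar, by fixed-point iteration):
  FIRST(P) = { '/', ε }

To compute FIRST(P n P), process the symbols left to right:
Symbol P is a non-terminal. Add FIRST(P) \ {ε} = { '/' }
P is nullable (ε ∈ FIRST(P)), continue to the next symbol.
Symbol n is a terminal. Add 'n' and stop.
FIRST(P n P) = { '/', 'n' }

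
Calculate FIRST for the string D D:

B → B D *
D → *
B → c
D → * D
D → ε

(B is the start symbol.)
{ '*', ε }

FIRST sets of the non-terminals involved (from the grammar, by fixed-point iteration):
  FIRST(D) = { '*', ε }

To compute FIRST(D D), process the symbols left to right:
Symbol D is a non-terminal. Add FIRST(D) \ {ε} = { '*' }
D is nullable (ε ∈ FIRST(D)), continue to the next symbol.
Symbol D is a non-terminal. Add FIRST(D) \ {ε} = { '*' }
D is nullable (ε ∈ FIRST(D)), continue to the next symbol.
All symbols are nullable, so ε is in the result.
FIRST(D D) = { '*', ε }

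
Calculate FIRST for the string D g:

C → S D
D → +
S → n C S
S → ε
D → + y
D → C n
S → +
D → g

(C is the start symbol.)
{ '+', 'g', 'n' }

FIRST sets of the non-terminals involved (from the grammar, by fixed-point iteration):
  FIRST(D) = { '+', 'g', 'n' }

To compute FIRST(D g), process the symbols left to right:
Symbol D is a non-terminal. Add FIRST(D) \ {ε} = { '+', 'g', 'n' }
D is not nullable (ε ∉ FIRST(D)), so stop here.
FIRST(D g) = { '+', 'g', 'n' }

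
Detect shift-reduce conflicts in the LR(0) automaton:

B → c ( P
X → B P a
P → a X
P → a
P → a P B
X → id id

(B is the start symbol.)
A shift-reduce conflict occurs when an LR(0) state has both:
  - a complete (reduce) item [A → α .] (dot at the end), and
  - a shift item [B → β . c γ] (dot before a terminal).

Augment with B' → B and build the canonical LR(0) collection (I0 = CLOSURE({[B' → . B]}), then GOTO on every symbol after a dot until no new states appear). It has 14 states:
  I0: { [B → . c ( P], [B' → . B] }  — shift
  I1: { [B' → B .] }  — accept
  I2: { [B → c . ( P] }  — shift
  I3: { [B → c ( . P], [P → . a P B], [P → . a X], [P → . a] }  — shift
  I4: { [B → c ( P .] }  — reduce
  I5: { [B → . c ( P], [P → . a P B], [P → . a X], [P → . a], [P → a . P B], [P → a . X], [P → a .], [X → . B P a], [X → . id id] }  — shift, reduce
  I6: { [P → . a P B], [P → . a X], [P → . a], [X → B . P a] }  — shift
  I7: { [B → . c ( P], [P → a P . B] }  — shift
  I8: { [P → a X .] }  — reduce
  I9: { [X → id . id] }  — shift
  I10: { [X → id id .] }  — reduce
  I11: { [P → a P B .] }  — reduce
  I12: { [X → B P . a] }  — shift
  I13: { [X → B P a .] }  — reduce

I5 contains reduce item [P → a .] and shift items [B → . c ( P], [P → . a], [P → . a P B], [P → . a X], [X → . id id] — shift-reduce conflict.

Answer: Yes — I5: [P → a .] vs [B → . c ( P]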